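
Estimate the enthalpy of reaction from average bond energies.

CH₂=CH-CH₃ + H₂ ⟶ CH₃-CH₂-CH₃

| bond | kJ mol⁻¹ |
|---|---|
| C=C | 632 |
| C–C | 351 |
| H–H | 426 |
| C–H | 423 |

Bonds broken (reactants):
  C–C: 1 × 351 = 351
  C–H: 6 × 423 = 2538
  C=C: 1 × 632 = 632
  H–H: 1 × 426 = 426
  Σ(broken) = 3947 kJ
Bonds formed (products):
  C–C: 2 × 351 = 702
  C–H: 8 × 423 = 3384
  Σ(formed) = 4086 kJ
ΔH = Σ(broken) − Σ(formed) = 3947 − 4086 = −139 kJ

ΔH ≈ −139 kJ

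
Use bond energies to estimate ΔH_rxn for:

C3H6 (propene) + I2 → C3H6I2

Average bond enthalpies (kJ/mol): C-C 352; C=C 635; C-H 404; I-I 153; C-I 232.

Bonds broken (reactants):
  C-C: 1 × 352 = 352
  C-H: 6 × 404 = 2424
  C=C: 1 × 635 = 635
  I-I: 1 × 153 = 153
  Σ(broken) = 3564 kJ
Bonds formed (products):
  C-C: 2 × 352 = 704
  C-H: 6 × 404 = 2424
  C-I: 2 × 232 = 464
  Σ(formed) = 3592 kJ
ΔH = Σ(broken) − Σ(formed) = 3564 − 3592 = −28 kJ

ΔH ≈ −28 kJ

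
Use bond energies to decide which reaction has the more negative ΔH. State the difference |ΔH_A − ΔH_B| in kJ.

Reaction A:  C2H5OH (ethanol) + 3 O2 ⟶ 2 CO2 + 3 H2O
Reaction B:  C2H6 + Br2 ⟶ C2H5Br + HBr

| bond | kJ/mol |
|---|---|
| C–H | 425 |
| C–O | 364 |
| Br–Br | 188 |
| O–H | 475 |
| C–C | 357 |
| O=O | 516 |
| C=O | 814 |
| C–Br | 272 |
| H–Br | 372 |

Reaction A, by 1206 kJ

Reaction A:
  Bonds broken (reactants):
    C–C: 1 × 357 = 357
    C–H: 5 × 425 = 2125
    C–O: 1 × 364 = 364
    O–H: 1 × 475 = 475
    O=O: 3 × 516 = 1548
    Σ(broken) = 4869 kJ
  Bonds formed (products):
    C=O: 4 × 814 = 3256
    O–H: 6 × 475 = 2850
    Σ(formed) = 6106 kJ
  ΔH_A = 4869 − 6106 = −1237 kJ
Reaction B:
  Bonds broken (reactants):
    Br–Br: 1 × 188 = 188
    C–C: 1 × 357 = 357
    C–H: 6 × 425 = 2550
    Σ(broken) = 3095 kJ
  Bonds formed (products):
    C–Br: 1 × 272 = 272
    C–C: 1 × 357 = 357
    C–H: 5 × 425 = 2125
    H–Br: 1 × 372 = 372
    Σ(formed) = 3126 kJ
  ΔH_B = 3095 − 3126 = −31 kJ
ΔH_A − ΔH_B = −1206 kJ, so reaction A has the more negative ΔH; |ΔH_A − ΔH_B| = 1206 kJ.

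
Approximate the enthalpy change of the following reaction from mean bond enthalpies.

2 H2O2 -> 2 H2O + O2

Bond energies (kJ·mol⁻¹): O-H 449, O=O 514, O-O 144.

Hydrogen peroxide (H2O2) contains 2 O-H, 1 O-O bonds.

Bonds broken (reactants):
  O-H: 4 × 449 = 1796
  O-O: 2 × 144 = 288
  Σ(broken) = 2084 kJ
Bonds formed (products):
  O-H: 4 × 449 = 1796
  O=O: 1 × 514 = 514
  Σ(formed) = 2310 kJ
ΔH = Σ(broken) − Σ(formed) = 2084 − 2310 = −226 kJ

ΔH ≈ −226 kJ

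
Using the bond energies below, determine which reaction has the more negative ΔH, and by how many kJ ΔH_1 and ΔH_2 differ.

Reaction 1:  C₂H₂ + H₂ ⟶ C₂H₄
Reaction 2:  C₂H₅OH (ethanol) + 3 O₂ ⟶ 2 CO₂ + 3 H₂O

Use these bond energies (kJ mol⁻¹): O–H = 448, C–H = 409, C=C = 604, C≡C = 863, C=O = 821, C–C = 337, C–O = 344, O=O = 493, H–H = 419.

Reaction 2, by 1179 kJ

Reaction 1:
  Bonds broken (reactants):
    C≡C: 1 × 863 = 863
    C–H: 2 × 409 = 818
    H–H: 1 × 419 = 419
    Σ(broken) = 2100 kJ
  Bonds formed (products):
    C–H: 4 × 409 = 1636
    C=C: 1 × 604 = 604
    Σ(formed) = 2240 kJ
  ΔH_1 = 2100 − 2240 = −140 kJ
Reaction 2:
  Bonds broken (reactants):
    C–C: 1 × 337 = 337
    C–H: 5 × 409 = 2045
    C–O: 1 × 344 = 344
    O–H: 1 × 448 = 448
    O=O: 3 × 493 = 1479
    Σ(broken) = 4653 kJ
  Bonds formed (products):
    C=O: 4 × 821 = 3284
    O–H: 6 × 448 = 2688
    Σ(formed) = 5972 kJ
  ΔH_2 = 4653 − 5972 = −1319 kJ
ΔH_1 − ΔH_2 = +1179 kJ, so reaction 2 has the more negative ΔH; |ΔH_1 − ΔH_2| = 1179 kJ.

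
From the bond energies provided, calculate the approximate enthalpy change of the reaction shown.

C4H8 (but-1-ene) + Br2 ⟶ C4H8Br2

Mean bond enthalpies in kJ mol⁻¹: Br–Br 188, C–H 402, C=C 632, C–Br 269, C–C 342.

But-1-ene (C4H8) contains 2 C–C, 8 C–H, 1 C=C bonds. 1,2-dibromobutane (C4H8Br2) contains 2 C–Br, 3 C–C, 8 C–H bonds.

Bonds broken (reactants):
  Br–Br: 1 × 188 = 188
  C–C: 2 × 342 = 684
  C–H: 8 × 402 = 3216
  C=C: 1 × 632 = 632
  Σ(broken) = 4720 kJ
Bonds formed (products):
  C–Br: 2 × 269 = 538
  C–C: 3 × 342 = 1026
  C–H: 8 × 402 = 3216
  Σ(formed) = 4780 kJ
ΔH = Σ(broken) − Σ(formed) = 4720 − 4780 = −60 kJ

ΔH ≈ −60 kJ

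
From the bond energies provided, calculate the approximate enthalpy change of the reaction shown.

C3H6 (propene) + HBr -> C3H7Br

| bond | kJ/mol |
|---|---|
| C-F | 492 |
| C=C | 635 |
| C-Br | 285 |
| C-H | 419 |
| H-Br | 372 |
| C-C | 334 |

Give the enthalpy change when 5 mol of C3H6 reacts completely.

Bonds broken (reactants):
  C-C: 1 × 334 = 334
  C-H: 6 × 419 = 2514
  C=C: 1 × 635 = 635
  H-Br: 1 × 372 = 372
  Σ(broken) = 3855 kJ
Bonds formed (products):
  C-Br: 1 × 285 = 285
  C-C: 2 × 334 = 668
  C-H: 7 × 419 = 2933
  Σ(formed) = 3886 kJ
ΔH = Σ(broken) − Σ(formed) = 3855 − 3886 = −31 kJ
For 5× the reaction as written: 5 × (−31) = −155 kJ

ΔH = −155 kJ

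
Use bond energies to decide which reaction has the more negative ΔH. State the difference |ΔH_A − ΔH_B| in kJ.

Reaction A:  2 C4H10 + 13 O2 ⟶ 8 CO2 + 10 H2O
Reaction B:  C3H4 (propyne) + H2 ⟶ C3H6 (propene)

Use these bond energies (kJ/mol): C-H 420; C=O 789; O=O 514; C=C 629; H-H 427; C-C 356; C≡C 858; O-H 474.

Reaction A:
  Bonds broken (reactants):
    C-C: 6 × 356 = 2136
    C-H: 20 × 420 = 8400
    O=O: 13 × 514 = 6682
    Σ(broken) = 17218 kJ
  Bonds formed (products):
    C=O: 16 × 789 = 12624
    O-H: 20 × 474 = 9480
    Σ(formed) = 22104 kJ
  ΔH_A = 17218 − 22104 = −4886 kJ
Reaction B:
  Bonds broken (reactants):
    C≡C: 1 × 858 = 858
    C-C: 1 × 356 = 356
    C-H: 4 × 420 = 1680
    H-H: 1 × 427 = 427
    Σ(broken) = 3321 kJ
  Bonds formed (products):
    C-C: 1 × 356 = 356
    C-H: 6 × 420 = 2520
    C=C: 1 × 629 = 629
    Σ(formed) = 3505 kJ
  ΔH_B = 3321 − 3505 = −184 kJ
ΔH_A − ΔH_B = −4702 kJ, so reaction A has the more negative ΔH; |ΔH_A − ΔH_B| = 4702 kJ.

Reaction A, by 4702 kJ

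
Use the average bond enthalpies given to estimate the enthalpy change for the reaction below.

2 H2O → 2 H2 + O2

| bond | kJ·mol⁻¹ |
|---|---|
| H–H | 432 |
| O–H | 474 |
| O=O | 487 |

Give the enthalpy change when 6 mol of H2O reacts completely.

ΔH = +1635 kJ

Bonds broken (reactants):
  O–H: 4 × 474 = 1896
  Σ(broken) = 1896 kJ
Bonds formed (products):
  H–H: 2 × 432 = 864
  O=O: 1 × 487 = 487
  Σ(formed) = 1351 kJ
ΔH = Σ(broken) − Σ(formed) = 1896 − 1351 = +545 kJ
For 3× the reaction as written: 3 × (+545) = +1635 kJ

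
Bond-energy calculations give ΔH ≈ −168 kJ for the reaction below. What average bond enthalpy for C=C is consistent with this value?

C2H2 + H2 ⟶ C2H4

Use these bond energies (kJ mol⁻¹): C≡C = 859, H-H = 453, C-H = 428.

Let D be the C=C bond energy.
Σ(broken) = 1×859 + 2×428 + 1×453 = 2168
Σ(formed) = 4×428 + 1×D = 1712 + D
ΔH = Σ(broken) − Σ(formed) = (2168) − (1712 + D) = +456 − D
Setting this equal to −168 kJ gives D = 624 kJ/mol.

D(C=C) ≈ 624 kJ/mol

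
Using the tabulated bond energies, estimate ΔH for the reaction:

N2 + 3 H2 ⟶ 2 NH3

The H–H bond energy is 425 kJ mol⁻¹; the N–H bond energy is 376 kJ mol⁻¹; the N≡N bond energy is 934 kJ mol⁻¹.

Bonds broken (reactants):
  H–H: 3 × 425 = 1275
  N≡N: 1 × 934 = 934
  Σ(broken) = 2209 kJ
Bonds formed (products):
  N–H: 6 × 376 = 2256
  Σ(formed) = 2256 kJ
ΔH = Σ(broken) − Σ(formed) = 2209 − 2256 = −47 kJ

ΔH ≈ −47 kJ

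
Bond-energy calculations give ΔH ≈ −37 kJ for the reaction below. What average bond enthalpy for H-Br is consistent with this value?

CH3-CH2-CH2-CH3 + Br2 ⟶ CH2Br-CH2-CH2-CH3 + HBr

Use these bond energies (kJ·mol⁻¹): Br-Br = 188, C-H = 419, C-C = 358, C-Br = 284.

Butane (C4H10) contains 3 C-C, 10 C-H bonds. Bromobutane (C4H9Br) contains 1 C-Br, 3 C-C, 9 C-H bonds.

D(H-Br) ≈ 360 kJ/mol

Let D be the H-Br bond energy.
Σ(broken) = 1×188 + 3×358 + 10×419 = 5452
Σ(formed) = 1×284 + 3×358 + 9×419 + 1×D = 5129 + D
ΔH = Σ(broken) − Σ(formed) = (5452) − (5129 + D) = +323 − D
Setting this equal to −37 kJ gives D = 360 kJ/mol.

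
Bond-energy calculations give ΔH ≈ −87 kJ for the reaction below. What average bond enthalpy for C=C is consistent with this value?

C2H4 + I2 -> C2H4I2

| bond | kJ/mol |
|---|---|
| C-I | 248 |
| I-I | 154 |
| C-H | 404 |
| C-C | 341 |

D(C=C) ≈ 596 kJ/mol

Let D be the C=C bond energy.
Σ(broken) = 4×404 + 1×D + 1×154 = 1770 + D
Σ(formed) = 1×341 + 4×404 + 2×248 = 2453
ΔH = Σ(broken) − Σ(formed) = (1770 + D) − (2453) = −683 + D
Setting this equal to −87 kJ gives D = 596 kJ/mol.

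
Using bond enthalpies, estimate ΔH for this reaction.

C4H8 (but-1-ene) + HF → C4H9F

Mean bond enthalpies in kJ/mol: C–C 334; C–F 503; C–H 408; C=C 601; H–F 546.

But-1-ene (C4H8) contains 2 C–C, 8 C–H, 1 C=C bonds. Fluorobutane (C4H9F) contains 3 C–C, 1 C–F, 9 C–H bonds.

Bonds broken (reactants):
  C–C: 2 × 334 = 668
  C–H: 8 × 408 = 3264
  C=C: 1 × 601 = 601
  H–F: 1 × 546 = 546
  Σ(broken) = 5079 kJ
Bonds formed (products):
  C–C: 3 × 334 = 1002
  C–F: 1 × 503 = 503
  C–H: 9 × 408 = 3672
  Σ(formed) = 5177 kJ
ΔH = Σ(broken) − Σ(formed) = 5079 − 5177 = −98 kJ

ΔH ≈ −98 kJ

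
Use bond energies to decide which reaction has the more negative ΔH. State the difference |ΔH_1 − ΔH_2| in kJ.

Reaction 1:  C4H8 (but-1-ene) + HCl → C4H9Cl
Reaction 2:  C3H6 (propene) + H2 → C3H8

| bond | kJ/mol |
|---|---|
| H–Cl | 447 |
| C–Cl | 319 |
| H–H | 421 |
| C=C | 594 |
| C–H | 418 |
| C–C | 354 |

Reaction 2, by 125 kJ

Reaction 1:
  Bonds broken (reactants):
    C–C: 2 × 354 = 708
    C–H: 8 × 418 = 3344
    C=C: 1 × 594 = 594
    H–Cl: 1 × 447 = 447
    Σ(broken) = 5093 kJ
  Bonds formed (products):
    C–C: 3 × 354 = 1062
    C–Cl: 1 × 319 = 319
    C–H: 9 × 418 = 3762
    Σ(formed) = 5143 kJ
  ΔH_1 = 5093 − 5143 = −50 kJ
Reaction 2:
  Bonds broken (reactants):
    C–C: 1 × 354 = 354
    C–H: 6 × 418 = 2508
    C=C: 1 × 594 = 594
    H–H: 1 × 421 = 421
    Σ(broken) = 3877 kJ
  Bonds formed (products):
    C–C: 2 × 354 = 708
    C–H: 8 × 418 = 3344
    Σ(formed) = 4052 kJ
  ΔH_2 = 3877 − 4052 = −175 kJ
ΔH_1 − ΔH_2 = +125 kJ, so reaction 2 has the more negative ΔH; |ΔH_1 − ΔH_2| = 125 kJ.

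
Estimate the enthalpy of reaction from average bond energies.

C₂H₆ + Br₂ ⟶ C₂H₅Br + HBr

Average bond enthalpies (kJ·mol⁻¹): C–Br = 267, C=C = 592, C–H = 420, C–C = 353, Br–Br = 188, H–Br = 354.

ΔH ≈ −13 kJ

Bonds broken (reactants):
  Br–Br: 1 × 188 = 188
  C–C: 1 × 353 = 353
  C–H: 6 × 420 = 2520
  Σ(broken) = 3061 kJ
Bonds formed (products):
  C–Br: 1 × 267 = 267
  C–C: 1 × 353 = 353
  C–H: 5 × 420 = 2100
  H–Br: 1 × 354 = 354
  Σ(formed) = 3074 kJ
ΔH = Σ(broken) − Σ(formed) = 3061 − 3074 = −13 kJ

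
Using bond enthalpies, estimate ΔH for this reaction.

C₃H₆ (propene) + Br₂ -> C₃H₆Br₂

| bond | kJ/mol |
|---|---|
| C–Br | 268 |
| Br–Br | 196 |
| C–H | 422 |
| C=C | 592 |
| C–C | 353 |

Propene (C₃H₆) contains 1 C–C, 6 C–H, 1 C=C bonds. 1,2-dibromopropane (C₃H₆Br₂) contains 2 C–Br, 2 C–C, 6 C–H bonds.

ΔH ≈ −101 kJ

Bonds broken (reactants):
  Br–Br: 1 × 196 = 196
  C–C: 1 × 353 = 353
  C–H: 6 × 422 = 2532
  C=C: 1 × 592 = 592
  Σ(broken) = 3673 kJ
Bonds formed (products):
  C–Br: 2 × 268 = 536
  C–C: 2 × 353 = 706
  C–H: 6 × 422 = 2532
  Σ(formed) = 3774 kJ
ΔH = Σ(broken) − Σ(formed) = 3673 − 3774 = −101 kJ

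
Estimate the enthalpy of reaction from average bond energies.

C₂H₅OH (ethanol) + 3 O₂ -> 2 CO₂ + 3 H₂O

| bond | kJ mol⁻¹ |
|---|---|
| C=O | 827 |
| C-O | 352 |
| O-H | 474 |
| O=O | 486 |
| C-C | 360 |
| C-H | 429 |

ΔH ≈ −1363 kJ

Bonds broken (reactants):
  C-C: 1 × 360 = 360
  C-H: 5 × 429 = 2145
  C-O: 1 × 352 = 352
  O-H: 1 × 474 = 474
  O=O: 3 × 486 = 1458
  Σ(broken) = 4789 kJ
Bonds formed (products):
  C=O: 4 × 827 = 3308
  O-H: 6 × 474 = 2844
  Σ(formed) = 6152 kJ
ΔH = Σ(broken) − Σ(formed) = 4789 − 6152 = −1363 kJ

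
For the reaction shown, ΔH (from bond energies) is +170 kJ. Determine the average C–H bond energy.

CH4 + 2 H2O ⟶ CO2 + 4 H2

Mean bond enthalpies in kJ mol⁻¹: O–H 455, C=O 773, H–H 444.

D(C–H) ≈ 418 kJ/mol

Let D be the C–H bond energy.
Σ(broken) = 4×D + 4×455 = 1820 + 4D
Σ(formed) = 2×773 + 4×444 = 3322
ΔH = Σ(broken) − Σ(formed) = (1820 + 4D) − (3322) = −1502 + 4D
Setting this equal to +170 kJ gives 4D = 1672, so D = 418 kJ/mol.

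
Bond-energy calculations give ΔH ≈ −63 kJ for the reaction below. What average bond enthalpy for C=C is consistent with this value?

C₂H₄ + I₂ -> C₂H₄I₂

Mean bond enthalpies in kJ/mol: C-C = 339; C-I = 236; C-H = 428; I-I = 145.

D(C=C) ≈ 603 kJ/mol

Let D be the C=C bond energy.
Σ(broken) = 4×428 + 1×D + 1×145 = 1857 + D
Σ(formed) = 1×339 + 4×428 + 2×236 = 2523
ΔH = Σ(broken) − Σ(formed) = (1857 + D) − (2523) = −666 + D
Setting this equal to −63 kJ gives D = 603 kJ/mol.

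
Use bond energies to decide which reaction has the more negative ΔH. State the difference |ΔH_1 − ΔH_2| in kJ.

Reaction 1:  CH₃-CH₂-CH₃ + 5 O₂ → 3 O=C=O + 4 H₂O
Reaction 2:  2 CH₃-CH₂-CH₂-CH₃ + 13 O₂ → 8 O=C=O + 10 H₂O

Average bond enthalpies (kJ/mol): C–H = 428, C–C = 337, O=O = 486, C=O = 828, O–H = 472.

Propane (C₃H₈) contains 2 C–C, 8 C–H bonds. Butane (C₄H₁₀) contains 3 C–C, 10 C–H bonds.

Reaction 1:
  Bonds broken (reactants):
    C–C: 2 × 337 = 674
    C–H: 8 × 428 = 3424
    O=O: 5 × 486 = 2430
    Σ(broken) = 6528 kJ
  Bonds formed (products):
    C=O: 6 × 828 = 4968
    O–H: 8 × 472 = 3776
    Σ(formed) = 8744 kJ
  ΔH_1 = 6528 − 8744 = −2216 kJ
Reaction 2:
  Bonds broken (reactants):
    C–C: 6 × 337 = 2022
    C–H: 20 × 428 = 8560
    O=O: 13 × 486 = 6318
    Σ(broken) = 16900 kJ
  Bonds formed (products):
    C=O: 16 × 828 = 13248
    O–H: 20 × 472 = 9440
    Σ(formed) = 22688 kJ
  ΔH_2 = 16900 − 22688 = −5788 kJ
ΔH_1 − ΔH_2 = +3572 kJ, so reaction 2 has the more negative ΔH; |ΔH_1 − ΔH_2| = 3572 kJ.

Reaction 2, by 3572 kJ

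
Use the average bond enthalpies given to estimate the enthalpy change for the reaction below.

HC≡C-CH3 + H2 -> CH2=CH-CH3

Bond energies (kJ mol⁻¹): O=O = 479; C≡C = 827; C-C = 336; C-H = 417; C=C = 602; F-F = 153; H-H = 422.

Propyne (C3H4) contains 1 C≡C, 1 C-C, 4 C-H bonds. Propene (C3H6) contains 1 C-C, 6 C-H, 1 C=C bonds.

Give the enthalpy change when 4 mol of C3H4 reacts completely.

Bonds broken (reactants):
  C≡C: 1 × 827 = 827
  C-C: 1 × 336 = 336
  C-H: 4 × 417 = 1668
  H-H: 1 × 422 = 422
  Σ(broken) = 3253 kJ
Bonds formed (products):
  C-C: 1 × 336 = 336
  C-H: 6 × 417 = 2502
  C=C: 1 × 602 = 602
  Σ(formed) = 3440 kJ
ΔH = Σ(broken) − Σ(formed) = 3253 − 3440 = −187 kJ
For 4× the reaction as written: 4 × (−187) = −748 kJ

ΔH = −748 kJ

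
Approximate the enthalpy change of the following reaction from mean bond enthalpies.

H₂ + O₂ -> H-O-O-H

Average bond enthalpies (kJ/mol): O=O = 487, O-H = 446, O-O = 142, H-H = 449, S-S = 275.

Bonds broken (reactants):
  H-H: 1 × 449 = 449
  O=O: 1 × 487 = 487
  Σ(broken) = 936 kJ
Bonds formed (products):
  O-H: 2 × 446 = 892
  O-O: 1 × 142 = 142
  Σ(formed) = 1034 kJ
ΔH = Σ(broken) − Σ(formed) = 936 − 1034 = −98 kJ

ΔH ≈ −98 kJ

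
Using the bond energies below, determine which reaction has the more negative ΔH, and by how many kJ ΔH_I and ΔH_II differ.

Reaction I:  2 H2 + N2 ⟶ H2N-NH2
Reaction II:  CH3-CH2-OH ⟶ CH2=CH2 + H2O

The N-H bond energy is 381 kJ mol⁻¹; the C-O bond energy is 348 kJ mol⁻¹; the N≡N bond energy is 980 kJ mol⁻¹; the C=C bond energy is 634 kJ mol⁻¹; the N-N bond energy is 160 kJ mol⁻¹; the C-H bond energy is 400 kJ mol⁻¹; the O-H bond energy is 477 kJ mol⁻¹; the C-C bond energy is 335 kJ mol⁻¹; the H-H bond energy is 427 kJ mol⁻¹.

Reaction II, by 178 kJ

Reaction I:
  Bonds broken (reactants):
    H-H: 2 × 427 = 854
    N≡N: 1 × 980 = 980
    Σ(broken) = 1834 kJ
  Bonds formed (products):
    N-H: 4 × 381 = 1524
    N-N: 1 × 160 = 160
    Σ(formed) = 1684 kJ
  ΔH_I = 1834 − 1684 = +150 kJ
Reaction II:
  Bonds broken (reactants):
    C-C: 1 × 335 = 335
    C-H: 5 × 400 = 2000
    C-O: 1 × 348 = 348
    O-H: 1 × 477 = 477
    Σ(broken) = 3160 kJ
  Bonds formed (products):
    C-H: 4 × 400 = 1600
    C=C: 1 × 634 = 634
    O-H: 2 × 477 = 954
    Σ(formed) = 3188 kJ
  ΔH_II = 3160 − 3188 = −28 kJ
ΔH_I − ΔH_II = +178 kJ, so reaction II has the more negative ΔH; |ΔH_I − ΔH_II| = 178 kJ.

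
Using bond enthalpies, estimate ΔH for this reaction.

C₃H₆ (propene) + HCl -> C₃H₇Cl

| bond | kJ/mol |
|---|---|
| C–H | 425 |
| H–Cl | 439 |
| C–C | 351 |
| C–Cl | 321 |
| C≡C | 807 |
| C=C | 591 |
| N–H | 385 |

Bonds broken (reactants):
  C–C: 1 × 351 = 351
  C–H: 6 × 425 = 2550
  C=C: 1 × 591 = 591
  H–Cl: 1 × 439 = 439
  Σ(broken) = 3931 kJ
Bonds formed (products):
  C–C: 2 × 351 = 702
  C–Cl: 1 × 321 = 321
  C–H: 7 × 425 = 2975
  Σ(formed) = 3998 kJ
ΔH = Σ(broken) − Σ(formed) = 3931 − 3998 = −67 kJ

ΔH ≈ −67 kJ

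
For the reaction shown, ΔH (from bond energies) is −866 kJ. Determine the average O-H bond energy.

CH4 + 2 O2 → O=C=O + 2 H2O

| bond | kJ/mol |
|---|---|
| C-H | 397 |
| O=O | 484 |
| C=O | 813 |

Let D be the O-H bond energy.
Σ(broken) = 4×397 + 2×484 = 2556
Σ(formed) = 2×813 + 4×D = 1626 + 4D
ΔH = Σ(broken) − Σ(formed) = (2556) − (1626 + 4D) = +930 − 4D
Setting this equal to −866 kJ gives 4D = 1796, so D = 449 kJ/mol.

D(O-H) ≈ 449 kJ/mol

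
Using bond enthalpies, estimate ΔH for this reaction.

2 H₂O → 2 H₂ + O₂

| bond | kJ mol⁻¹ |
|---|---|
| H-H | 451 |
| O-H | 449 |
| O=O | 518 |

Bonds broken (reactants):
  O-H: 4 × 449 = 1796
  Σ(broken) = 1796 kJ
Bonds formed (products):
  H-H: 2 × 451 = 902
  O=O: 1 × 518 = 518
  Σ(formed) = 1420 kJ
ΔH = Σ(broken) − Σ(formed) = 1796 − 1420 = +376 kJ

ΔH ≈ +376 kJ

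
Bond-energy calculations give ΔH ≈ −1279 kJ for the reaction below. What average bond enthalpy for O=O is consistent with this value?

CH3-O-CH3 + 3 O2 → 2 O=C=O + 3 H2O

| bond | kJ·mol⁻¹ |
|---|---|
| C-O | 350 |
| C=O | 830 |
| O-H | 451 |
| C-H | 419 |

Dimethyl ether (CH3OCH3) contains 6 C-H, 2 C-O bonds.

Let D be the O=O bond energy.
Σ(broken) = 6×419 + 2×350 + 3×D = 3214 + 3D
Σ(formed) = 4×830 + 6×451 = 6026
ΔH = Σ(broken) − Σ(formed) = (3214 + 3D) − (6026) = −2812 + 3D
Setting this equal to −1279 kJ gives 3D = 1533, so D = 511 kJ/mol.

D(O=O) ≈ 511 kJ/mol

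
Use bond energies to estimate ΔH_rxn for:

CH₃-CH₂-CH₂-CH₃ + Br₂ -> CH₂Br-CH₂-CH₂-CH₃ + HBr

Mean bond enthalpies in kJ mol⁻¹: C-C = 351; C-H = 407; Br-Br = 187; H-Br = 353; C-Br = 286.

ΔH ≈ −45 kJ

Bonds broken (reactants):
  Br-Br: 1 × 187 = 187
  C-C: 3 × 351 = 1053
  C-H: 10 × 407 = 4070
  Σ(broken) = 5310 kJ
Bonds formed (products):
  C-Br: 1 × 286 = 286
  C-C: 3 × 351 = 1053
  C-H: 9 × 407 = 3663
  H-Br: 1 × 353 = 353
  Σ(formed) = 5355 kJ
ΔH = Σ(broken) − Σ(formed) = 5310 − 5355 = −45 kJ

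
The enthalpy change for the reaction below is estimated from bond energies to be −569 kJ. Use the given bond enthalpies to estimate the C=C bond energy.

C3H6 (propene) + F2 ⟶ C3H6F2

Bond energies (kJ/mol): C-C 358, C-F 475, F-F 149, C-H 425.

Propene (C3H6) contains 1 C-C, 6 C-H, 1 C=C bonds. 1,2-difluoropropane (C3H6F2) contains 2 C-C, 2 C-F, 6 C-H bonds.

Let D be the C=C bond energy.
Σ(broken) = 1×358 + 6×425 + 1×D + 1×149 = 3057 + D
Σ(formed) = 2×358 + 2×475 + 6×425 = 4216
ΔH = Σ(broken) − Σ(formed) = (3057 + D) − (4216) = −1159 + D
Setting this equal to −569 kJ gives D = 590 kJ/mol.

D(C=C) ≈ 590 kJ/mol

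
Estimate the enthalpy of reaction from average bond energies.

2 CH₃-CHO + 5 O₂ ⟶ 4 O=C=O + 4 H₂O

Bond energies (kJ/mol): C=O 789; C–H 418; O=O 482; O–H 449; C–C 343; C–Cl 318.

Bonds broken (reactants):
  C–C: 2 × 343 = 686
  C–H: 8 × 418 = 3344
  C=O: 2 × 789 = 1578
  O=O: 5 × 482 = 2410
  Σ(broken) = 8018 kJ
Bonds formed (products):
  C=O: 8 × 789 = 6312
  O–H: 8 × 449 = 3592
  Σ(formed) = 9904 kJ
ΔH = Σ(broken) − Σ(formed) = 8018 − 9904 = −1886 kJ

ΔH ≈ −1886 kJ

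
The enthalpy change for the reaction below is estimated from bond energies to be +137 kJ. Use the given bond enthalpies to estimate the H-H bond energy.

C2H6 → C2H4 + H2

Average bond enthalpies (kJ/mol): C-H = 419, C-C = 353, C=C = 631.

D(H-H) ≈ 423 kJ/mol

Let D be the H-H bond energy.
Σ(broken) = 1×353 + 6×419 = 2867
Σ(formed) = 4×419 + 1×631 + 1×D = 2307 + D
ΔH = Σ(broken) − Σ(formed) = (2867) − (2307 + D) = +560 − D
Setting this equal to +137 kJ gives D = 423 kJ/mol.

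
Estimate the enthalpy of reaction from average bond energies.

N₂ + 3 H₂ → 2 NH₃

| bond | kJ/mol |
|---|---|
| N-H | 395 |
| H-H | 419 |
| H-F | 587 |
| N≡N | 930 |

ΔH ≈ −183 kJ

Bonds broken (reactants):
  H-H: 3 × 419 = 1257
  N≡N: 1 × 930 = 930
  Σ(broken) = 2187 kJ
Bonds formed (products):
  N-H: 6 × 395 = 2370
  Σ(formed) = 2370 kJ
ΔH = Σ(broken) − Σ(formed) = 2187 − 2370 = −183 kJ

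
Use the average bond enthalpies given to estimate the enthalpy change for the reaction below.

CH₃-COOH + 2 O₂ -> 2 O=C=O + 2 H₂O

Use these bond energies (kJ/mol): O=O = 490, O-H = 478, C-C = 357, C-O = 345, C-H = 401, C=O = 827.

ΔH ≈ −1030 kJ

Bonds broken (reactants):
  C-C: 1 × 357 = 357
  C-H: 3 × 401 = 1203
  C-O: 1 × 345 = 345
  C=O: 1 × 827 = 827
  O-H: 1 × 478 = 478
  O=O: 2 × 490 = 980
  Σ(broken) = 4190 kJ
Bonds formed (products):
  C=O: 4 × 827 = 3308
  O-H: 4 × 478 = 1912
  Σ(formed) = 5220 kJ
ΔH = Σ(broken) − Σ(formed) = 4190 − 5220 = −1030 kJ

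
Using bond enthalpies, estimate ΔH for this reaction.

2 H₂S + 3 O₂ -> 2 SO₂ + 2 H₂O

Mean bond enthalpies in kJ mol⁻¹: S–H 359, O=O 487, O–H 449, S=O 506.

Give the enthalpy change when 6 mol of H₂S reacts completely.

ΔH = −2769 kJ

Bonds broken (reactants):
  O=O: 3 × 487 = 1461
  S–H: 4 × 359 = 1436
  Σ(broken) = 2897 kJ
Bonds formed (products):
  O–H: 4 × 449 = 1796
  S=O: 4 × 506 = 2024
  Σ(formed) = 3820 kJ
ΔH = Σ(broken) − Σ(formed) = 2897 − 3820 = −923 kJ
For 3× the reaction as written: 3 × (−923) = −2769 kJ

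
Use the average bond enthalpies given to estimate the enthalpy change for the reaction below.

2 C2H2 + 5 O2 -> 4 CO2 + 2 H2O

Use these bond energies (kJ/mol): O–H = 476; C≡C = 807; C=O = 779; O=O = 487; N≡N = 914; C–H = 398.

ΔH ≈ −2495 kJ

Bonds broken (reactants):
  C≡C: 2 × 807 = 1614
  C–H: 4 × 398 = 1592
  O=O: 5 × 487 = 2435
  Σ(broken) = 5641 kJ
Bonds formed (products):
  C=O: 8 × 779 = 6232
  O–H: 4 × 476 = 1904
  Σ(formed) = 8136 kJ
ΔH = Σ(broken) − Σ(formed) = 5641 − 8136 = −2495 kJ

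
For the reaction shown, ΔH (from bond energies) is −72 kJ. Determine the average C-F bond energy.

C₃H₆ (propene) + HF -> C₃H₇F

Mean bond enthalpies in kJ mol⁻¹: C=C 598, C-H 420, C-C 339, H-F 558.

D(C-F) ≈ 469 kJ/mol

Let D be the C-F bond energy.
Σ(broken) = 1×339 + 6×420 + 1×598 + 1×558 = 4015
Σ(formed) = 2×339 + 1×D + 7×420 = 3618 + D
ΔH = Σ(broken) − Σ(formed) = (4015) − (3618 + D) = +397 − D
Setting this equal to −72 kJ gives D = 469 kJ/mol.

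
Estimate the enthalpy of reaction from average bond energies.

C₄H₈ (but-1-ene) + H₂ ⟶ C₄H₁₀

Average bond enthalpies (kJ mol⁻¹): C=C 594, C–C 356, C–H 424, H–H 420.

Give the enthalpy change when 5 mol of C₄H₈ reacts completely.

Bonds broken (reactants):
  C–C: 2 × 356 = 712
  C–H: 8 × 424 = 3392
  C=C: 1 × 594 = 594
  H–H: 1 × 420 = 420
  Σ(broken) = 5118 kJ
Bonds formed (products):
  C–C: 3 × 356 = 1068
  C–H: 10 × 424 = 4240
  Σ(formed) = 5308 kJ
ΔH = Σ(broken) − Σ(formed) = 5118 − 5308 = −190 kJ
For 5× the reaction as written: 5 × (−190) = −950 kJ

ΔH = −950 kJ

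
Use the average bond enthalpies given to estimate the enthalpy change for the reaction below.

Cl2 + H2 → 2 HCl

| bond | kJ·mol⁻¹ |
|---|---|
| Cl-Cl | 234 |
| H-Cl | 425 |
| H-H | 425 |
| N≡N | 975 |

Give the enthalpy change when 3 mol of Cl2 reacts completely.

ΔH = −573 kJ

Bonds broken (reactants):
  Cl-Cl: 1 × 234 = 234
  H-H: 1 × 425 = 425
  Σ(broken) = 659 kJ
Bonds formed (products):
  H-Cl: 2 × 425 = 850
  Σ(formed) = 850 kJ
ΔH = Σ(broken) − Σ(formed) = 659 − 850 = −191 kJ
For 3× the reaction as written: 3 × (−191) = −573 kJ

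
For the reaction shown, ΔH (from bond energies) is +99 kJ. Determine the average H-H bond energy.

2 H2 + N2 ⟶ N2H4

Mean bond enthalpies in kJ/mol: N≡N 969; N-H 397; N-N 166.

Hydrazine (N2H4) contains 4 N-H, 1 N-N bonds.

Let D be the H-H bond energy.
Σ(broken) = 2×D + 1×969 = 969 + 2D
Σ(formed) = 4×397 + 1×166 = 1754
ΔH = Σ(broken) − Σ(formed) = (969 + 2D) − (1754) = −785 + 2D
Setting this equal to +99 kJ gives 2D = 884, so D = 442 kJ/mol.

D(H-H) ≈ 442 kJ/mol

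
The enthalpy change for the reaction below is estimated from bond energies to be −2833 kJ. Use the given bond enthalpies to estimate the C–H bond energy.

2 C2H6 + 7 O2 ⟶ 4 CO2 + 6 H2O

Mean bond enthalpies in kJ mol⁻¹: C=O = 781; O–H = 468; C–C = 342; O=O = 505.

Let D be the C–H bond energy.
Σ(broken) = 2×342 + 12×D + 7×505 = 4219 + 12D
Σ(formed) = 8×781 + 12×468 = 11864
ΔH = Σ(broken) − Σ(formed) = (4219 + 12D) − (11864) = −7645 + 12D
Setting this equal to −2833 kJ gives 12D = 4812, so D = 401 kJ/mol.

D(C–H) ≈ 401 kJ/mol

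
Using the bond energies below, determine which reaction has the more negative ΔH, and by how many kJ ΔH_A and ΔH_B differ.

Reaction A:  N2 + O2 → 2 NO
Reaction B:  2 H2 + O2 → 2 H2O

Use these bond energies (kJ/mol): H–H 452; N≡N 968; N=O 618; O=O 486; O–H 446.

Reaction B, by 612 kJ

Reaction A:
  Bonds broken (reactants):
    N≡N: 1 × 968 = 968
    O=O: 1 × 486 = 486
    Σ(broken) = 1454 kJ
  Bonds formed (products):
    N=O: 2 × 618 = 1236
    Σ(formed) = 1236 kJ
  ΔH_A = 1454 − 1236 = +218 kJ
Reaction B:
  Bonds broken (reactants):
    H–H: 2 × 452 = 904
    O=O: 1 × 486 = 486
    Σ(broken) = 1390 kJ
  Bonds formed (products):
    O–H: 4 × 446 = 1784
    Σ(formed) = 1784 kJ
  ΔH_B = 1390 − 1784 = −394 kJ
ΔH_A − ΔH_B = +612 kJ, so reaction B has the more negative ΔH; |ΔH_A − ΔH_B| = 612 kJ.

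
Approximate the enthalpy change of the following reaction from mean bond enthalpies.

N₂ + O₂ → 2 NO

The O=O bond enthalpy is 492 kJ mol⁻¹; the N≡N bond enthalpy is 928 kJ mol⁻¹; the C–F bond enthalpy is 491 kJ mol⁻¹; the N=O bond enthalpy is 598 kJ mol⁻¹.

ΔH ≈ +224 kJ

Bonds broken (reactants):
  N≡N: 1 × 928 = 928
  O=O: 1 × 492 = 492
  Σ(broken) = 1420 kJ
Bonds formed (products):
  N=O: 2 × 598 = 1196
  Σ(formed) = 1196 kJ
ΔH = Σ(broken) − Σ(formed) = 1420 − 1196 = +224 kJ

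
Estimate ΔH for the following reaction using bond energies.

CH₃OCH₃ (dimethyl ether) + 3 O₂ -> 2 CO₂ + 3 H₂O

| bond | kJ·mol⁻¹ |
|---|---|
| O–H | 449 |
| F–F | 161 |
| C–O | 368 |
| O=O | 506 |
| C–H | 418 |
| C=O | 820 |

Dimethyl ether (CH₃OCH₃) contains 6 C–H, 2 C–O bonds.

Bonds broken (reactants):
  C–H: 6 × 418 = 2508
  C–O: 2 × 368 = 736
  O=O: 3 × 506 = 1518
  Σ(broken) = 4762 kJ
Bonds formed (products):
  C=O: 4 × 820 = 3280
  O–H: 6 × 449 = 2694
  Σ(formed) = 5974 kJ
ΔH = Σ(broken) − Σ(formed) = 4762 − 5974 = −1212 kJ

ΔH ≈ −1212 kJ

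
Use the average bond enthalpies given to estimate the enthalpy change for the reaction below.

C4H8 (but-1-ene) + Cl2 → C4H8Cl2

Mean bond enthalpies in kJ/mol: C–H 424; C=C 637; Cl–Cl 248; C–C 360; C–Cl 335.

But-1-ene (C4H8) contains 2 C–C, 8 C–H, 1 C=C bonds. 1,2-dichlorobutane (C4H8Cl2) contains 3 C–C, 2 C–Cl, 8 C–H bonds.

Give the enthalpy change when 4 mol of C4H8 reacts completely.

ΔH = −580 kJ

Bonds broken (reactants):
  C–C: 2 × 360 = 720
  C–H: 8 × 424 = 3392
  C=C: 1 × 637 = 637
  Cl–Cl: 1 × 248 = 248
  Σ(broken) = 4997 kJ
Bonds formed (products):
  C–C: 3 × 360 = 1080
  C–Cl: 2 × 335 = 670
  C–H: 8 × 424 = 3392
  Σ(formed) = 5142 kJ
ΔH = Σ(broken) − Σ(formed) = 4997 − 5142 = −145 kJ
For 4× the reaction as written: 4 × (−145) = −580 kJ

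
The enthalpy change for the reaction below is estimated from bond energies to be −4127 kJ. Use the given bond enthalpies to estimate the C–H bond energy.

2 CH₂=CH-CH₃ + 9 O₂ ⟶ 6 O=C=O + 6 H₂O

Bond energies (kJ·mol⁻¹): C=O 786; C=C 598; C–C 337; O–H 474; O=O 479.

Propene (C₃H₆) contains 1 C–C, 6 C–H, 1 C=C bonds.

Let D be the C–H bond energy.
Σ(broken) = 2×337 + 12×D + 2×598 + 9×479 = 6181 + 12D
Σ(formed) = 12×786 + 12×474 = 15120
ΔH = Σ(broken) − Σ(formed) = (6181 + 12D) − (15120) = −8939 + 12D
Setting this equal to −4127 kJ gives 12D = 4812, so D = 401 kJ/mol.

D(C–H) ≈ 401 kJ/mol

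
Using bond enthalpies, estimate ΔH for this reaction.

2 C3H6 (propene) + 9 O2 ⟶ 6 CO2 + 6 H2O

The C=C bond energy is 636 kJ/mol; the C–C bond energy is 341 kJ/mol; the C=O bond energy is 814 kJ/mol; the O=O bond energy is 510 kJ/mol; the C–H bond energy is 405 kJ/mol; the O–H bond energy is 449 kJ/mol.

ΔH ≈ −3752 kJ

Bonds broken (reactants):
  C–C: 2 × 341 = 682
  C–H: 12 × 405 = 4860
  C=C: 2 × 636 = 1272
  O=O: 9 × 510 = 4590
  Σ(broken) = 11404 kJ
Bonds formed (products):
  C=O: 12 × 814 = 9768
  O–H: 12 × 449 = 5388
  Σ(formed) = 15156 kJ
ΔH = Σ(broken) − Σ(formed) = 11404 − 15156 = −3752 kJ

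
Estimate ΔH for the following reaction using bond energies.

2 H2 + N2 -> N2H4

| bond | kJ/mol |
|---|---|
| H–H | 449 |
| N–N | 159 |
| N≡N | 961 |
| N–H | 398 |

Bonds broken (reactants):
  H–H: 2 × 449 = 898
  N≡N: 1 × 961 = 961
  Σ(broken) = 1859 kJ
Bonds formed (products):
  N–H: 4 × 398 = 1592
  N–N: 1 × 159 = 159
  Σ(formed) = 1751 kJ
ΔH = Σ(broken) − Σ(formed) = 1859 − 1751 = +108 kJ

ΔH ≈ +108 kJ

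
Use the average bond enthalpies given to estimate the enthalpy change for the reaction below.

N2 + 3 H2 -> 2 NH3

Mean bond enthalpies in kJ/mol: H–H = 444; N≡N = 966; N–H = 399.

Bonds broken (reactants):
  H–H: 3 × 444 = 1332
  N≡N: 1 × 966 = 966
  Σ(broken) = 2298 kJ
Bonds formed (products):
  N–H: 6 × 399 = 2394
  Σ(formed) = 2394 kJ
ΔH = Σ(broken) − Σ(formed) = 2298 − 2394 = −96 kJ

ΔH ≈ −96 kJ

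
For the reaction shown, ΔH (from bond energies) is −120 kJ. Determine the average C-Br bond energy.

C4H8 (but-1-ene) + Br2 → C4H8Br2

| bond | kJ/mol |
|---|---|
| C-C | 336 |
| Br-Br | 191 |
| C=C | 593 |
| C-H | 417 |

Let D be the C-Br bond energy.
Σ(broken) = 1×191 + 2×336 + 8×417 + 1×593 = 4792
Σ(formed) = 2×D + 3×336 + 8×417 = 4344 + 2D
ΔH = Σ(broken) − Σ(formed) = (4792) − (4344 + 2D) = +448 − 2D
Setting this equal to −120 kJ gives 2D = 568, so D = 284 kJ/mol.

D(C-Br) ≈ 284 kJ/mol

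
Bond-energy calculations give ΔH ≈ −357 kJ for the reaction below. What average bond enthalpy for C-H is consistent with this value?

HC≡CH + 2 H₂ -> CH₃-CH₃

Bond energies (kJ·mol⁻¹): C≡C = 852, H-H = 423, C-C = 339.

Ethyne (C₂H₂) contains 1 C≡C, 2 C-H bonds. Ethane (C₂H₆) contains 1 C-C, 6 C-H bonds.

D(C-H) ≈ 429 kJ/mol

Let D be the C-H bond energy.
Σ(broken) = 1×852 + 2×D + 2×423 = 1698 + 2D
Σ(formed) = 1×339 + 6×D = 339 + 6D
ΔH = Σ(broken) − Σ(formed) = (1698 + 2D) − (339 + 6D) = +1359 − 4D
Setting this equal to −357 kJ gives 4D = 1716, so D = 429 kJ/mol.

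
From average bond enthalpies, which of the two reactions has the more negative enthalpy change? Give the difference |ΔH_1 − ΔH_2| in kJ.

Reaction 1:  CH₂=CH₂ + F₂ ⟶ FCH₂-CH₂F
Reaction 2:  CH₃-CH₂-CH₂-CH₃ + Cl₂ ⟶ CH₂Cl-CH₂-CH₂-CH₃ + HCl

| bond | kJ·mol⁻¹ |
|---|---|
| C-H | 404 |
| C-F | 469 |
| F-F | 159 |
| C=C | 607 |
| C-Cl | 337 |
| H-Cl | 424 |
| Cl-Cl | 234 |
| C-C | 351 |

Reaction 1, by 400 kJ

Reaction 1:
  Bonds broken (reactants):
    C-H: 4 × 404 = 1616
    C=C: 1 × 607 = 607
    F-F: 1 × 159 = 159
    Σ(broken) = 2382 kJ
  Bonds formed (products):
    C-C: 1 × 351 = 351
    C-F: 2 × 469 = 938
    C-H: 4 × 404 = 1616
    Σ(formed) = 2905 kJ
  ΔH_1 = 2382 − 2905 = −523 kJ
Reaction 2:
  Bonds broken (reactants):
    C-C: 3 × 351 = 1053
    C-H: 10 × 404 = 4040
    Cl-Cl: 1 × 234 = 234
    Σ(broken) = 5327 kJ
  Bonds formed (products):
    C-C: 3 × 351 = 1053
    C-Cl: 1 × 337 = 337
    C-H: 9 × 404 = 3636
    H-Cl: 1 × 424 = 424
    Σ(formed) = 5450 kJ
  ΔH_2 = 5327 − 5450 = −123 kJ
ΔH_1 − ΔH_2 = −400 kJ, so reaction 1 has the more negative ΔH; |ΔH_1 − ΔH_2| = 400 kJ.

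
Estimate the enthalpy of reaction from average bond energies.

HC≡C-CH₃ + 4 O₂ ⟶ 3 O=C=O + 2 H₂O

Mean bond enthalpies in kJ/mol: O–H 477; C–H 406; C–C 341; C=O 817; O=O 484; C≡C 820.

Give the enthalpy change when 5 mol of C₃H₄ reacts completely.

ΔH = −10445 kJ

Bonds broken (reactants):
  C≡C: 1 × 820 = 820
  C–C: 1 × 341 = 341
  C–H: 4 × 406 = 1624
  O=O: 4 × 484 = 1936
  Σ(broken) = 4721 kJ
Bonds formed (products):
  C=O: 6 × 817 = 4902
  O–H: 4 × 477 = 1908
  Σ(formed) = 6810 kJ
ΔH = Σ(broken) − Σ(formed) = 4721 − 6810 = −2089 kJ
For 5× the reaction as written: 5 × (−2089) = −10445 kJ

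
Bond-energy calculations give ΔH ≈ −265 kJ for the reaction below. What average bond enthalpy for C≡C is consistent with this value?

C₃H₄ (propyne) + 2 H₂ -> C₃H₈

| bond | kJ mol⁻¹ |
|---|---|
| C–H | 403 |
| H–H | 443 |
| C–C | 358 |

D(C≡C) ≈ 819 kJ/mol

Let D be the C≡C bond energy.
Σ(broken) = 1×D + 1×358 + 4×403 + 2×443 = 2856 + D
Σ(formed) = 2×358 + 8×403 = 3940
ΔH = Σ(broken) − Σ(formed) = (2856 + D) − (3940) = −1084 + D
Setting this equal to −265 kJ gives D = 819 kJ/mol.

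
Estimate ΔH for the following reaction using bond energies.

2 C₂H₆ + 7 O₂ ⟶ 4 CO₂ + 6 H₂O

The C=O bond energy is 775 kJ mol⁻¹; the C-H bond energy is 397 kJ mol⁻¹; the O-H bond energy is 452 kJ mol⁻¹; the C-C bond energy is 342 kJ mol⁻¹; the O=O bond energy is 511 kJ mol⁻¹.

Bonds broken (reactants):
  C-C: 2 × 342 = 684
  C-H: 12 × 397 = 4764
  O=O: 7 × 511 = 3577
  Σ(broken) = 9025 kJ
Bonds formed (products):
  C=O: 8 × 775 = 6200
  O-H: 12 × 452 = 5424
  Σ(formed) = 11624 kJ
ΔH = Σ(broken) − Σ(formed) = 9025 − 11624 = −2599 kJ

ΔH ≈ −2599 kJ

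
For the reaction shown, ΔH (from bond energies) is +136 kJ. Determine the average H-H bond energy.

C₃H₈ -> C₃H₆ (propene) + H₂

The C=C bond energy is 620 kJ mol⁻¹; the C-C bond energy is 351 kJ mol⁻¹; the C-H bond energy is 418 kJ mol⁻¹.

Let D be the H-H bond energy.
Σ(broken) = 2×351 + 8×418 = 4046
Σ(formed) = 1×351 + 6×418 + 1×620 + 1×D = 3479 + D
ΔH = Σ(broken) − Σ(formed) = (4046) − (3479 + D) = +567 − D
Setting this equal to +136 kJ gives D = 431 kJ/mol.

D(H-H) ≈ 431 kJ/mol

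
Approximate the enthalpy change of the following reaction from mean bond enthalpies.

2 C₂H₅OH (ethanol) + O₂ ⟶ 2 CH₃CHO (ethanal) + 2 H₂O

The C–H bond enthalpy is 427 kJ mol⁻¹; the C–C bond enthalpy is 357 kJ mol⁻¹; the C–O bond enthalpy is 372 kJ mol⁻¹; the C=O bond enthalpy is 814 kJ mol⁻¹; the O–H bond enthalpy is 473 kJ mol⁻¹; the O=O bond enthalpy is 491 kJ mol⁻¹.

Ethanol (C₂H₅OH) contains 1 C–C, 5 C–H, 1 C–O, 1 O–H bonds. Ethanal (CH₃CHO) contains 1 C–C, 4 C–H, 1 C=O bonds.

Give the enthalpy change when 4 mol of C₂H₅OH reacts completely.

ΔH = −970 kJ

Bonds broken (reactants):
  C–C: 2 × 357 = 714
  C–H: 10 × 427 = 4270
  C–O: 2 × 372 = 744
  O–H: 2 × 473 = 946
  O=O: 1 × 491 = 491
  Σ(broken) = 7165 kJ
Bonds formed (products):
  C–C: 2 × 357 = 714
  C–H: 8 × 427 = 3416
  C=O: 2 × 814 = 1628
  O–H: 4 × 473 = 1892
  Σ(formed) = 7650 kJ
ΔH = Σ(broken) − Σ(formed) = 7165 − 7650 = −485 kJ
For 2× the reaction as written: 2 × (−485) = −970 kJ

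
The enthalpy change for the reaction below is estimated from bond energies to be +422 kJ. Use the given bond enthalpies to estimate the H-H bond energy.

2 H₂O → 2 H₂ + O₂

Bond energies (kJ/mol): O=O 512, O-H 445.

D(H-H) ≈ 423 kJ/mol

Let D be the H-H bond energy.
Σ(broken) = 4×445 = 1780
Σ(formed) = 2×D + 1×512 = 512 + 2D
ΔH = Σ(broken) − Σ(formed) = (1780) − (512 + 2D) = +1268 − 2D
Setting this equal to +422 kJ gives 2D = 846, so D = 423 kJ/mol.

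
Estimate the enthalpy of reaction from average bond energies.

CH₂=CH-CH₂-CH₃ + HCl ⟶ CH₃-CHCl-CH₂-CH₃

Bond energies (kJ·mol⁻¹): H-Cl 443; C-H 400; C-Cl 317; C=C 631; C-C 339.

ΔH ≈ +18 kJ

Bonds broken (reactants):
  C-C: 2 × 339 = 678
  C-H: 8 × 400 = 3200
  C=C: 1 × 631 = 631
  H-Cl: 1 × 443 = 443
  Σ(broken) = 4952 kJ
Bonds formed (products):
  C-C: 3 × 339 = 1017
  C-Cl: 1 × 317 = 317
  C-H: 9 × 400 = 3600
  Σ(formed) = 4934 kJ
ΔH = Σ(broken) − Σ(formed) = 4952 − 4934 = +18 kJ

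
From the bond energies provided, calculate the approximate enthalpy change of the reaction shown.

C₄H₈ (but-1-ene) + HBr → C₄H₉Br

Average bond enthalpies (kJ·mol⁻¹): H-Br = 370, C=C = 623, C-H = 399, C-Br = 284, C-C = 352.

Bonds broken (reactants):
  C-C: 2 × 352 = 704
  C-H: 8 × 399 = 3192
  C=C: 1 × 623 = 623
  H-Br: 1 × 370 = 370
  Σ(broken) = 4889 kJ
Bonds formed (products):
  C-Br: 1 × 284 = 284
  C-C: 3 × 352 = 1056
  C-H: 9 × 399 = 3591
  Σ(formed) = 4931 kJ
ΔH = Σ(broken) − Σ(formed) = 4889 − 4931 = −42 kJ

ΔH ≈ −42 kJ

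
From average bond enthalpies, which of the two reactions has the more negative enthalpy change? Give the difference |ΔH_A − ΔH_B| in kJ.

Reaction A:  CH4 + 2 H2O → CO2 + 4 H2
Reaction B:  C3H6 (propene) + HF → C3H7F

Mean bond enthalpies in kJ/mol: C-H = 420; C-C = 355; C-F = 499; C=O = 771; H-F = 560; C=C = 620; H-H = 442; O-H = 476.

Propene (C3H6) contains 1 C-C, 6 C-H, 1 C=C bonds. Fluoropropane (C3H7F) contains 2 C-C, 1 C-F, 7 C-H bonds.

Reaction B, by 368 kJ

Reaction A:
  Bonds broken (reactants):
    C-H: 4 × 420 = 1680
    O-H: 4 × 476 = 1904
    Σ(broken) = 3584 kJ
  Bonds formed (products):
    C=O: 2 × 771 = 1542
    H-H: 4 × 442 = 1768
    Σ(formed) = 3310 kJ
  ΔH_A = 3584 − 3310 = +274 kJ
Reaction B:
  Bonds broken (reactants):
    C-C: 1 × 355 = 355
    C-H: 6 × 420 = 2520
    C=C: 1 × 620 = 620
    H-F: 1 × 560 = 560
    Σ(broken) = 4055 kJ
  Bonds formed (products):
    C-C: 2 × 355 = 710
    C-F: 1 × 499 = 499
    C-H: 7 × 420 = 2940
    Σ(formed) = 4149 kJ
  ΔH_B = 4055 − 4149 = −94 kJ
ΔH_A − ΔH_B = +368 kJ, so reaction B has the more negative ΔH; |ΔH_A − ΔH_B| = 368 kJ.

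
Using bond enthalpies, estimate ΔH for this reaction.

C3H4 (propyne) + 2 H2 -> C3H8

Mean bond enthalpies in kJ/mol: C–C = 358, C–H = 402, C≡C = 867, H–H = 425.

Bonds broken (reactants):
  C≡C: 1 × 867 = 867
  C–C: 1 × 358 = 358
  C–H: 4 × 402 = 1608
  H–H: 2 × 425 = 850
  Σ(broken) = 3683 kJ
Bonds formed (products):
  C–C: 2 × 358 = 716
  C–H: 8 × 402 = 3216
  Σ(formed) = 3932 kJ
ΔH = Σ(broken) − Σ(formed) = 3683 − 3932 = −249 kJ

ΔH ≈ −249 kJ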